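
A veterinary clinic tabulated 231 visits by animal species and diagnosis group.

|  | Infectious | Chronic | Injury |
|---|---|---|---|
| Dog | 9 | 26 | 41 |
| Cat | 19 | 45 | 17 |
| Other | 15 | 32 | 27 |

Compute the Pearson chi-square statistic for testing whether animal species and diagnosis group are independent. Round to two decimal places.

Row totals: 76, 81, 74. Column totals: 43, 103, 85. Grand total N = 231.
Expected counts (row total × column total / N):
  Dog, Infectious: 76×43/231 = 14.147
  Dog, Chronic: 76×103/231 = 33.887
  Dog, Injury: 76×85/231 = 27.965
  Cat, Infectious: 81×43/231 = 15.078
  Cat, Chronic: 81×103/231 = 36.117
  Cat, Injury: 81×85/231 = 29.805
  Other, Infectious: 74×43/231 = 13.775
  Other, Chronic: 74×103/231 = 32.996
  Other, Injury: 74×85/231 = 27.229
Contributions (O − E)²/E:
  (9 − 14.147)²/14.147 = 1.8726
  (26 − 33.887)²/33.887 = 1.8357
  (41 − 27.965)²/27.965 = 6.0759
  (19 − 15.078)²/15.078 = 1.0202
  (45 − 36.117)²/36.117 = 2.1848
  (17 − 29.805)²/29.805 = 5.5014
  (15 − 13.775)²/13.775 = 0.1089
  (32 − 32.996)²/32.996 = 0.0301
  (27 − 27.229)²/27.229 = 0.0019
χ² = 1.8726 + 1.8357 + 6.0759 + 1.0202 + 2.1848 + 5.5014 + 0.1089 + 0.0301 + 0.0019 = 18.63

18.63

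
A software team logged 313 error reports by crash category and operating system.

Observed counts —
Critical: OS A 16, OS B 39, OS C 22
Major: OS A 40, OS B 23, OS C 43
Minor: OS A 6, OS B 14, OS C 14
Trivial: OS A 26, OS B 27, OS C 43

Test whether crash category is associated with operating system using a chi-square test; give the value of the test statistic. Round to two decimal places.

Row totals: 77, 106, 34, 96. Column totals: 88, 103, 122. Grand total N = 313.
Expected counts (row total × column total / N):
  Critical, OS A: 77×88/313 = 21.649
  Critical, OS B: 77×103/313 = 25.339
  Critical, OS C: 77×122/313 = 30.013
  Major, OS A: 106×88/313 = 29.802
  Major, OS B: 106×103/313 = 34.882
  Major, OS C: 106×122/313 = 41.316
  Minor, OS A: 34×88/313 = 9.559
  Minor, OS B: 34×103/313 = 11.188
  Minor, OS C: 34×122/313 = 13.252
  Trivial, OS A: 96×88/313 = 26.990
  Trivial, OS B: 96×103/313 = 31.591
  Trivial, OS C: 96×122/313 = 37.419
Contributions (O − E)²/E:
  (16 − 21.649)²/21.649 = 1.4740
  (39 − 25.339)²/25.339 = 7.3650
  (22 − 30.013)²/30.013 = 2.1393
  (40 − 29.802)²/29.802 = 3.4897
  (23 − 34.882)²/34.882 = 4.0474
  (43 − 41.316)²/41.316 = 0.0686
  (6 − 9.559)²/9.559 = 1.3251
  (14 − 11.188)²/11.188 = 0.7068
  (14 − 13.252)²/13.252 = 0.0422
  (26 − 26.990)²/26.990 = 0.0363
  (27 − 31.591)²/31.591 = 0.6672
  (43 − 37.419)²/37.419 = 0.8324
χ² = 1.4740 + 7.3650 + 2.1393 + 3.4897 + 4.0474 + 0.0686 + 1.3251 + 0.7068 + 0.0422 + 0.0363 + 0.6672 + 0.8324 = 22.19

22.19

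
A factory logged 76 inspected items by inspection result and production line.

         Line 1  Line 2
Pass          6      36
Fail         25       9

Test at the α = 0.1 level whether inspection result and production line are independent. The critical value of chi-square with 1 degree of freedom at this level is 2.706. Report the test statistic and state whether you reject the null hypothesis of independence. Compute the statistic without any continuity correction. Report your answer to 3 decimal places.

27.306; reject H₀

Row totals: 42, 34. Column totals: 31, 45. Grand total N = 76.
Expected counts (row total × column total / N):
  Pass, Line 1: 42×31/76 = 17.1316
  Pass, Line 2: 42×45/76 = 24.8684
  Fail, Line 1: 34×31/76 = 13.8684
  Fail, Line 2: 34×45/76 = 20.1316
Contributions (O − E)²/E:
  (6 − 17.1316)²/17.1316 = 7.2330
  (36 − 24.8684)²/24.8684 = 4.9827
  (25 − 13.8684)²/13.8684 = 8.9349
  (9 − 20.1316)²/20.1316 = 6.1551
χ² = 7.2330 + 4.9827 + 8.9349 + 6.1551 = 27.306
df = (2−1)(2−1) = 1. Since 27.306 > 2.706, reject the null hypothesis of independence at α = 0.1.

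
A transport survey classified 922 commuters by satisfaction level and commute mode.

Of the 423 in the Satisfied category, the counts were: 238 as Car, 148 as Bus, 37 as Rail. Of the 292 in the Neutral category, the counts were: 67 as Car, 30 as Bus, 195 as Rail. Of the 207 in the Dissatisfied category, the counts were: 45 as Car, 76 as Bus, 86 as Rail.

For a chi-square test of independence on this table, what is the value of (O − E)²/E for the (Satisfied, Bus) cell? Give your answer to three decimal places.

8.498

Row total (Satisfied) = 423; column total (Bus) = 254; N = 922.
Expected count E = 423 × 254 / 922 = 116.53145.
Contribution = (O − E)²/E = (148 − 116.53145)² / 116.53145 = 8.498.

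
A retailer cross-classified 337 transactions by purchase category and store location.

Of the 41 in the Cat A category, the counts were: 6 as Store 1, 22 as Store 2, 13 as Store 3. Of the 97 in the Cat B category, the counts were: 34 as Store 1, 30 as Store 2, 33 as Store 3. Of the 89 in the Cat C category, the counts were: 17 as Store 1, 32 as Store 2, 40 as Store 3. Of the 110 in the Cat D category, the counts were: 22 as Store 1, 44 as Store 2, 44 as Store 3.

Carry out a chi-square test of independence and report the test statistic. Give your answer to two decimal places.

14.36

Row totals: 41, 97, 89, 110. Column totals: 79, 128, 130. Grand total N = 337.
Expected counts (row total × column total / N):
  Cat A, Store 1: 41×79/337 = 9.611
  Cat A, Store 2: 41×128/337 = 15.573
  Cat A, Store 3: 41×130/337 = 15.816
  Cat B, Store 1: 97×79/337 = 22.739
  Cat B, Store 2: 97×128/337 = 36.843
  Cat B, Store 3: 97×130/337 = 37.418
  Cat C, Store 1: 89×79/337 = 20.864
  Cat C, Store 2: 89×128/337 = 33.804
  Cat C, Store 3: 89×130/337 = 34.332
  Cat D, Store 1: 110×79/337 = 25.786
  Cat D, Store 2: 110×128/337 = 41.780
  Cat D, Store 3: 110×130/337 = 42.433
Contributions (O − E)²/E:
  (6 − 9.611)²/9.611 = 1.3567
  (22 − 15.573)²/15.573 = 2.6524
  (13 − 15.816)²/15.816 = 0.5014
  (34 − 22.739)²/22.739 = 5.5768
  (30 − 36.843)²/36.843 = 1.2710
  (33 − 37.418)²/37.418 = 0.5216
  (17 − 20.864)²/20.864 = 0.7156
  (32 − 33.804)²/33.804 = 0.0963
  (40 − 34.332)²/34.332 = 0.9358
  (22 − 25.786)²/25.786 = 0.5559
  (44 − 41.780)²/41.780 = 0.1180
  (44 − 42.433)²/42.433 = 0.0579
χ² = 1.3567 + 2.6524 + 0.5014 + 5.5768 + 1.2710 + 0.5216 + 0.7156 + 0.0963 + 0.9358 + 0.5559 + 0.1180 + 0.0579 = 14.36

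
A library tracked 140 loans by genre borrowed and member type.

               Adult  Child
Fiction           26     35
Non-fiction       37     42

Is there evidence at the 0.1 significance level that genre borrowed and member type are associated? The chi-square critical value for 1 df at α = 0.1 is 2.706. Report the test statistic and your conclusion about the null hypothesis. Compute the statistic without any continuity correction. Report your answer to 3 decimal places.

0.247; fail to reject H₀

Row totals: 61, 79. Column totals: 63, 77. Grand total N = 140.
Expected counts (row total × column total / N):
  Fiction, Adult: 61×63/140 = 27.4500
  Fiction, Child: 61×77/140 = 33.5500
  Non-fiction, Adult: 79×63/140 = 35.5500
  Non-fiction, Child: 79×77/140 = 43.4500
Contributions (O − E)²/E:
  (26 − 27.4500)²/27.4500 = 0.0766
  (35 − 33.5500)²/33.5500 = 0.0627
  (37 − 35.5500)²/35.5500 = 0.0591
  (42 − 43.4500)²/43.4500 = 0.0484
χ² = 0.0766 + 0.0627 + 0.0591 + 0.0484 = 0.247
df = (2−1)(2−1) = 1. Since 0.247 < 2.706, fail to reject the null hypothesis of independence at α = 0.1.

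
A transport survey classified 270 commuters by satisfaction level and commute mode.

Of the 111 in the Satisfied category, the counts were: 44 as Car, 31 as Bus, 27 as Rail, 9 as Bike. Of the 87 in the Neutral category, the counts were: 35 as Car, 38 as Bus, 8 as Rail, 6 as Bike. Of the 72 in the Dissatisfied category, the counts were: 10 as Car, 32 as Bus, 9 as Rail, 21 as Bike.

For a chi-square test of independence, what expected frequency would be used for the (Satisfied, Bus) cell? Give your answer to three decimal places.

Row total (Satisfied) = 111; column total (Bus) = 101; grand total N = 270.
Expected count = (row total × column total) / N = 111 × 101 / 270 = 41.522.

41.522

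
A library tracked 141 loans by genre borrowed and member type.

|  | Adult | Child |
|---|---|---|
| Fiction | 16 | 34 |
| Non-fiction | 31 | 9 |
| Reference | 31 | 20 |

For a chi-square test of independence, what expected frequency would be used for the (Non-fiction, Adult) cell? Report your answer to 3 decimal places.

Row total (Non-fiction) = 40; column total (Adult) = 78; grand total N = 141.
Expected count = (row total × column total) / N = 40 × 78 / 141 = 22.128.

22.128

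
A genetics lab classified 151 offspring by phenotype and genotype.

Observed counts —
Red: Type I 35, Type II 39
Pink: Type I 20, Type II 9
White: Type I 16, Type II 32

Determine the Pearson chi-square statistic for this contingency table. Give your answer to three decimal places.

9.218

Row totals: 74, 29, 48. Column totals: 71, 80. Grand total N = 151.
Expected counts (row total × column total / N):
  Red, Type I: 74×71/151 = 34.7947
  Red, Type II: 74×80/151 = 39.2053
  Pink, Type I: 29×71/151 = 13.6358
  Pink, Type II: 29×80/151 = 15.3642
  White, Type I: 48×71/151 = 22.5695
  White, Type II: 48×80/151 = 25.4305
Contributions (O − E)²/E:
  (35 − 34.7947)²/34.7947 = 0.0012
  (39 − 39.2053)²/39.2053 = 0.0011
  (20 − 13.6358)²/13.6358 = 2.9703
  (9 − 15.3642)²/15.3642 = 2.6362
  (16 − 22.5695)²/22.5695 = 1.9122
  (32 − 25.4305)²/25.4305 = 1.6971
χ² = 0.0012 + 0.0011 + 2.9703 + 2.6362 + 1.9122 + 1.6971 = 9.218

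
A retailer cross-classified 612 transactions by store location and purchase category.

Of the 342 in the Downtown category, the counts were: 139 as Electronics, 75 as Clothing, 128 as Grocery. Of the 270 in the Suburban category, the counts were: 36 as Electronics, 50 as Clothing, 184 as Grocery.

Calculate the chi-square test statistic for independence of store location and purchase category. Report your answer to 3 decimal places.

68.147

Row totals: 342, 270. Column totals: 175, 125, 312. Grand total N = 612.
Expected counts (row total × column total / N):
  Downtown, Electronics: 342×175/612 = 97.7941
  Downtown, Clothing: 342×125/612 = 69.8529
  Downtown, Grocery: 342×312/612 = 174.3529
  Suburban, Electronics: 270×175/612 = 77.2059
  Suburban, Clothing: 270×125/612 = 55.1471
  Suburban, Grocery: 270×312/612 = 137.6471
Contributions (O − E)²/E:
  (139 − 97.7941)²/97.7941 = 17.3623
  (75 − 69.8529)²/69.8529 = 0.3793
  (128 − 174.3529)²/174.3529 = 12.3232
  (36 − 77.2059)²/77.2059 = 21.9922
  (50 − 55.1471)²/55.1471 = 0.4804
  (184 − 137.6471)²/137.6471 = 15.6094
χ² = 17.3623 + 0.3793 + 12.3232 + 21.9922 + 0.4804 + 15.6094 = 68.147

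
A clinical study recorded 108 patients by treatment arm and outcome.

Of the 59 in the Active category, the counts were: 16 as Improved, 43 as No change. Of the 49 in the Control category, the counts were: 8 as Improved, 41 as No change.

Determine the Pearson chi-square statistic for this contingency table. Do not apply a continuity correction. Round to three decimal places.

Row totals: 59, 49. Column totals: 24, 84. Grand total N = 108.
Expected counts (row total × column total / N):
  Active, Improved: 59×24/108 = 13.1111
  Active, No change: 59×84/108 = 45.8889
  Control, Improved: 49×24/108 = 10.8889
  Control, No change: 49×84/108 = 38.1111
Contributions (O − E)²/E:
  (16 − 13.1111)²/13.1111 = 0.6365
  (43 − 45.8889)²/45.8889 = 0.1819
  (8 − 10.8889)²/10.8889 = 0.7664
  (41 − 38.1111)²/38.1111 = 0.2190
χ² = 0.6365 + 0.1819 + 0.7664 + 0.2190 = 1.804

1.804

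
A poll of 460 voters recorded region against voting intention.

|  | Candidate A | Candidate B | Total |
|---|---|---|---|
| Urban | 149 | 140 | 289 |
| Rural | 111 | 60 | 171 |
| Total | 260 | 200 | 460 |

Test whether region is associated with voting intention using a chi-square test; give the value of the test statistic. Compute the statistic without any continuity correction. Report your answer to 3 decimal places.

Grand total N = 460.
Expected counts (row total × column total / N):
  Urban, Candidate A: 289×260/460 = 163.3478
  Urban, Candidate B: 289×200/460 = 125.6522
  Rural, Candidate A: 171×260/460 = 96.6522
  Rural, Candidate B: 171×200/460 = 74.3478
Contributions (O − E)²/E:
  (149 − 163.3478)²/163.3478 = 1.2603
  (140 − 125.6522)²/125.6522 = 1.6383
  (111 − 96.6522)²/96.6522 = 2.1299
  (60 − 74.3478)²/74.3478 = 2.7689
χ² = 1.2603 + 1.6383 + 2.1299 + 2.7689 = 7.797

7.797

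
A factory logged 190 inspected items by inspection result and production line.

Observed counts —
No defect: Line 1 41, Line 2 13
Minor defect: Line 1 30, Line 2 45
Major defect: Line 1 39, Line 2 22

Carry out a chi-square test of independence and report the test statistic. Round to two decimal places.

17.97

Row totals: 54, 75, 61. Column totals: 110, 80. Grand total N = 190.
Expected counts (row total × column total / N):
  No defect, Line 1: 54×110/190 = 31.263
  No defect, Line 2: 54×80/190 = 22.737
  Minor defect, Line 1: 75×110/190 = 43.421
  Minor defect, Line 2: 75×80/190 = 31.579
  Major defect, Line 1: 61×110/190 = 35.316
  Major defect, Line 2: 61×80/190 = 25.684
Contributions (O − E)²/E:
  (41 − 31.263)²/31.263 = 3.0326
  (13 − 22.737)²/22.737 = 4.1698
  (30 − 43.421)²/43.421 = 4.1483
  (45 − 31.579)²/31.579 = 5.7039
  (39 − 35.316)²/35.316 = 0.3843
  (22 − 25.684)²/25.684 = 0.5284
χ² = 3.0326 + 4.1698 + 4.1483 + 5.7039 + 0.3843 + 0.5284 = 17.97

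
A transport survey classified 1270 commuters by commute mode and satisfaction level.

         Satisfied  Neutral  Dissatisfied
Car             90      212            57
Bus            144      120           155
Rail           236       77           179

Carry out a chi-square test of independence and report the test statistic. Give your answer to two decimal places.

190.62

Row totals: 359, 419, 492. Column totals: 470, 409, 391. Grand total N = 1270.
Expected counts (row total × column total / N):
  Car, Satisfied: 359×470/1270 = 132.858
  Car, Neutral: 359×409/1270 = 115.615
  Car, Dissatisfied: 359×391/1270 = 110.527
  Bus, Satisfied: 419×470/1270 = 155.063
  Bus, Neutral: 419×409/1270 = 134.938
  Bus, Dissatisfied: 419×391/1270 = 128.999
  Rail, Satisfied: 492×470/1270 = 182.079
  Rail, Neutral: 492×409/1270 = 158.447
  Rail, Dissatisfied: 492×391/1270 = 151.474
Contributions (O − E)²/E:
  (90 − 132.858)²/132.858 = 13.8253
  (212 − 115.615)²/115.615 = 80.3535
  (57 − 110.527)²/110.527 = 25.9225
  (144 − 155.063)²/155.063 = 0.7893
  (120 − 134.938)²/134.938 = 1.6537
  (155 − 128.999)²/128.999 = 5.2408
  (236 − 182.079)²/182.079 = 15.9682
  (77 − 158.447)²/158.447 = 41.8665
  (179 − 151.474)²/151.474 = 5.0021
χ² = 13.8253 + 80.3535 + 25.9225 + 0.7893 + 1.6537 + 5.2408 + 15.9682 + 41.8665 + 5.0021 = 190.62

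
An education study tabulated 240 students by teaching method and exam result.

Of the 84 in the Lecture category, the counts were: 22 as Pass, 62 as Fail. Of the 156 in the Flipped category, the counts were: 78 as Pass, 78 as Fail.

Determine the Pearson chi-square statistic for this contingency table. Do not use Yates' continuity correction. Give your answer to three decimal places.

Row totals: 84, 156. Column totals: 100, 140. Grand total N = 240.
Expected counts (row total × column total / N):
  Lecture, Pass: 84×100/240 = 35.0000
  Lecture, Fail: 84×140/240 = 49.0000
  Flipped, Pass: 156×100/240 = 65.0000
  Flipped, Fail: 156×140/240 = 91.0000
Contributions (O − E)²/E:
  (22 − 35.0000)²/35.0000 = 4.8286
  (62 − 49.0000)²/49.0000 = 3.4490
  (78 − 65.0000)²/65.0000 = 2.6000
  (78 − 91.0000)²/91.0000 = 1.8571
χ² = 4.8286 + 3.4490 + 2.6000 + 1.8571 = 12.735

12.735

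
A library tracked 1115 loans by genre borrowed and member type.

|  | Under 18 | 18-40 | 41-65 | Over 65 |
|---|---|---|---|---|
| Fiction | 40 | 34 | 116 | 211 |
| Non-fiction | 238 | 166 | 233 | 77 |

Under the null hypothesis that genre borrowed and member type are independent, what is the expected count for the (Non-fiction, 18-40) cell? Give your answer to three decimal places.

128.072

Row total (Non-fiction) = 714; column total (18-40) = 200; grand total N = 1115.
Expected count = (row total × column total) / N = 714 × 200 / 1115 = 128.072.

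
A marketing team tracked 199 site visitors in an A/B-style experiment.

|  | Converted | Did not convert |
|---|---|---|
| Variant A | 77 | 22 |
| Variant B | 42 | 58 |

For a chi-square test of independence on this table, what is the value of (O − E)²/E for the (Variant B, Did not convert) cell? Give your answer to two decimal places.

7.88

Row total (Variant B) = 100; column total (Did not convert) = 80; N = 199.
Expected count E = 100 × 80 / 199 = 40.201.
Contribution = (O − E)²/E = (58 − 40.201)² / 40.201 = 7.88.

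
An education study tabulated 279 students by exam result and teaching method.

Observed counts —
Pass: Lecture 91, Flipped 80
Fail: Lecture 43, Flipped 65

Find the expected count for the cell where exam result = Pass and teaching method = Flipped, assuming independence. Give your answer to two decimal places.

Row total (Pass) = 171; column total (Flipped) = 145; grand total N = 279.
Expected count = (row total × column total) / N = 171 × 145 / 279 = 88.87.

88.87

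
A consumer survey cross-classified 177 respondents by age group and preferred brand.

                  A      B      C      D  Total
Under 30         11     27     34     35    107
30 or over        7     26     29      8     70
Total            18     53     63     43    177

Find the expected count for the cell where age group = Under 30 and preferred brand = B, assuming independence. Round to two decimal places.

32.04

Row total (Under 30) = 107; column total (B) = 53; grand total N = 177.
Expected count = (row total × column total) / N = 107 × 53 / 177 = 32.04.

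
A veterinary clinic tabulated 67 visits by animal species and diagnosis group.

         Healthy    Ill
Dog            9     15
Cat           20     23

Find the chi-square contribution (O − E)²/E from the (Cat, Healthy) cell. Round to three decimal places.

Row total (Cat) = 43; column total (Healthy) = 29; N = 67.
Expected count E = 43 × 29 / 67 = 18.6119.
Contribution = (O − E)²/E = (20 − 18.6119)² / 18.6119 = 0.104.

0.104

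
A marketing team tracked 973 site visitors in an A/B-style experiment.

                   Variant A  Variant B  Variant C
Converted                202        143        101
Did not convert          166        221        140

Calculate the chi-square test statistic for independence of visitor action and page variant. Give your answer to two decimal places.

Row totals: 446, 527. Column totals: 368, 364, 241. Grand total N = 973.
Expected counts (row total × column total / N):
  Converted, Variant A: 446×368/973 = 168.682
  Converted, Variant B: 446×364/973 = 166.849
  Converted, Variant C: 446×241/973 = 110.469
  Did not convert, Variant A: 527×368/973 = 199.318
  Did not convert, Variant B: 527×364/973 = 197.151
  Did not convert, Variant C: 527×241/973 = 130.531
Contributions (O − E)²/E:
  (202 − 168.682)²/168.682 = 6.5810
  (143 − 166.849)²/166.849 = 3.4089
  (101 − 110.469)²/110.469 = 0.8116
  (166 − 199.318)²/199.318 = 5.5694
  (221 − 197.151)²/197.151 = 2.8850
  (140 − 130.531)²/130.531 = 0.6869
χ² = 6.5810 + 3.4089 + 0.8116 + 5.5694 + 2.8850 + 0.6869 = 19.94

19.94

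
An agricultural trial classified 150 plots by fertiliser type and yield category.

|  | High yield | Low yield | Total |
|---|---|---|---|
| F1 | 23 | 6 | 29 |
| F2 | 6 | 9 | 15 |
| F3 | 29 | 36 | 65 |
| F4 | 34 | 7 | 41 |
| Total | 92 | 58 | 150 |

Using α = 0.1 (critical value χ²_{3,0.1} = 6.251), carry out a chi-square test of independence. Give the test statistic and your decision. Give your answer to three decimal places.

22.552; reject H₀

Grand total N = 150.
Expected counts (row total × column total / N):
  F1, High yield: 29×92/150 = 17.7867
  F1, Low yield: 29×58/150 = 11.2133
  F2, High yield: 15×92/150 = 9.2000
  F2, Low yield: 15×58/150 = 5.8000
  F3, High yield: 65×92/150 = 39.8667
  F3, Low yield: 65×58/150 = 25.1333
  F4, High yield: 41×92/150 = 25.1467
  F4, Low yield: 41×58/150 = 15.8533
Contributions (O − E)²/E:
  (23 − 17.7867)²/17.7867 = 1.5280
  (6 − 11.2133)²/11.2133 = 2.4238
  (6 − 9.2000)²/9.2000 = 1.1130
  (9 − 5.8000)²/5.8000 = 1.7655
  (29 − 39.8667)²/39.8667 = 2.9620
  (36 − 25.1333)²/25.1333 = 4.6984
  (34 − 25.1467)²/25.1467 = 3.1169
  (7 − 15.8533)²/15.8533 = 4.9441
χ² = 1.5280 + 2.4238 + 1.1130 + 1.7655 + 2.9620 + 4.6984 + 3.1169 + 4.9441 = 22.552
df = (4−1)(2−1) = 3. Since 22.552 > 6.251, reject the null hypothesis of independence at α = 0.1.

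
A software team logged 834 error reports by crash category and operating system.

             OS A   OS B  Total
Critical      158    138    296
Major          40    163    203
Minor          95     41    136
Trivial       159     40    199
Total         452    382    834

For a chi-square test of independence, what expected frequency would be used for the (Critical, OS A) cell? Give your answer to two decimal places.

160.42

Row total (Critical) = 296; column total (OS A) = 452; grand total N = 834.
Expected count = (row total × column total) / N = 296 × 452 / 834 = 160.42.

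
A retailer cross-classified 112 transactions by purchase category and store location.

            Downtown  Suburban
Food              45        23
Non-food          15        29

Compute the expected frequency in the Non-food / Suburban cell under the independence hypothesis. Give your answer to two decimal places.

Row total (Non-food) = 44; column total (Suburban) = 52; grand total N = 112.
Expected count = (row total × column total) / N = 44 × 52 / 112 = 20.43.

20.43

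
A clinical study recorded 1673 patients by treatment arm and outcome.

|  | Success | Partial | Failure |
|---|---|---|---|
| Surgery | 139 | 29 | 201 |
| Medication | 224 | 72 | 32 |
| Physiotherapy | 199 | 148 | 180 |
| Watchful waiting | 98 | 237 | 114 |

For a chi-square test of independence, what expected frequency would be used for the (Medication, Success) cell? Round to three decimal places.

129.396

Row total (Medication) = 328; column total (Success) = 660; grand total N = 1673.
Expected count = (row total × column total) / N = 328 × 660 / 1673 = 129.396.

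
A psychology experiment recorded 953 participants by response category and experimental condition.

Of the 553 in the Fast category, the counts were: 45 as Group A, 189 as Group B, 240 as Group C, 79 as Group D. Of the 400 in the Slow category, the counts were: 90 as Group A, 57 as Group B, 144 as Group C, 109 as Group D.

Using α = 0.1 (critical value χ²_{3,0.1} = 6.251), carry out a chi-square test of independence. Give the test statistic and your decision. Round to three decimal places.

Row totals: 553, 400. Column totals: 135, 246, 384, 188. Grand total N = 953.
Expected counts (row total × column total / N):
  Fast, Group A: 553×135/953 = 78.3368
  Fast, Group B: 553×246/953 = 142.7471
  Fast, Group C: 553×384/953 = 222.8248
  Fast, Group D: 553×188/953 = 109.0913
  Slow, Group A: 400×135/953 = 56.6632
  Slow, Group B: 400×246/953 = 103.2529
  Slow, Group C: 400×384/953 = 161.1752
  Slow, Group D: 400×188/953 = 78.9087
Contributions (O − E)²/E:
  (45 − 78.3368)²/78.3368 = 14.1867
  (189 − 142.7471)²/142.7471 = 14.9869
  (240 − 222.8248)²/222.8248 = 1.3239
  (79 − 109.0913)²/109.0913 = 8.3003
  (90 − 56.6632)²/56.6632 = 19.6131
  (57 − 103.2529)²/103.2529 = 20.7193
  (144 − 161.1752)²/161.1752 = 1.8302
  (109 − 78.9087)²/78.9087 = 11.4751
χ² = 14.1867 + 14.9869 + 1.3239 + 8.3003 + 19.6131 + 20.7193 + 1.8302 + 11.4751 = 92.436
df = (2−1)(4−1) = 3. Since 92.436 > 6.251, reject the null hypothesis of independence at α = 0.1.

92.436; reject H₀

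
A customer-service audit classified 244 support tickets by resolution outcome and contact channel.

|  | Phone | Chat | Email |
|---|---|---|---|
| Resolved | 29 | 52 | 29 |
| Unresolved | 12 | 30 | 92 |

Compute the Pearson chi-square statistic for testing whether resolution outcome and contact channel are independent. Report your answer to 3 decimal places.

43.816

Row totals: 110, 134. Column totals: 41, 82, 121. Grand total N = 244.
Expected counts (row total × column total / N):
  Resolved, Phone: 110×41/244 = 18.4836
  Resolved, Chat: 110×82/244 = 36.9672
  Resolved, Email: 110×121/244 = 54.5492
  Unresolved, Phone: 134×41/244 = 22.5164
  Unresolved, Chat: 134×82/244 = 45.0328
  Unresolved, Email: 134×121/244 = 66.4508
Contributions (O − E)²/E:
  (29 − 18.4836)²/18.4836 = 5.9834
  (52 − 36.9672)²/36.9672 = 6.1131
  (29 − 54.5492)²/54.5492 = 11.9665
  (12 − 22.5164)²/22.5164 = 4.9117
  (30 − 45.0328)²/45.0328 = 5.0182
  (92 − 66.4508)²/66.4508 = 9.8232
χ² = 5.9834 + 6.1131 + 11.9665 + 4.9117 + 5.0182 + 9.8232 = 43.816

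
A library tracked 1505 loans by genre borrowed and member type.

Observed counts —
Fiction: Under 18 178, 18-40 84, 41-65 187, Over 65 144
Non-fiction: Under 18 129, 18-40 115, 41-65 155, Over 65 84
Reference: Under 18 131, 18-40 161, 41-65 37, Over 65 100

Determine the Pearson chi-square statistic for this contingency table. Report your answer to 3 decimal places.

130.028

Row totals: 593, 483, 429. Column totals: 438, 360, 379, 328. Grand total N = 1505.
Expected counts (row total × column total / N):
  Fiction, Under 18: 593×438/1505 = 172.5807
  Fiction, 18-40: 593×360/1505 = 141.8472
  Fiction, 41-65: 593×379/1505 = 149.3336
  Fiction, Over 65: 593×328/1505 = 129.2385
  Non-fiction, Under 18: 483×438/1505 = 140.5674
  Non-fiction, 18-40: 483×360/1505 = 115.5349
  Non-fiction, 41-65: 483×379/1505 = 121.6326
  Non-fiction, Over 65: 483×328/1505 = 105.2651
  Reference, Under 18: 429×438/1505 = 124.8518
  Reference, 18-40: 429×360/1505 = 102.6179
  Reference, 41-65: 429×379/1505 = 108.0339
  Reference, Over 65: 429×328/1505 = 93.4963
Contributions (O − E)²/E:
  (178 − 172.5807)²/172.5807 = 0.1702
  (84 − 141.8472)²/141.8472 = 23.5909
  (187 − 149.3336)²/149.3336 = 9.5006
  (144 − 129.2385)²/129.2385 = 1.6860
  (129 − 140.5674)²/140.5674 = 0.9519
  (115 − 115.5349)²/115.5349 = 0.0025
  (155 − 121.6326)²/121.6326 = 9.1537
  (84 − 105.2651)²/105.2651 = 4.2959
  (131 − 124.8518)²/124.8518 = 0.3028
  (161 − 102.6179)²/102.6179 = 33.2152
  (37 − 108.0339)²/108.0339 = 46.7058
  (100 − 93.4963)²/93.4963 = 0.4524
χ² = 0.1702 + 23.5909 + 9.5006 + 1.6860 + 0.9519 + 0.0025 + 9.1537 + 4.2959 + 0.3028 + 33.2152 + 46.7058 + 0.4524 = 130.028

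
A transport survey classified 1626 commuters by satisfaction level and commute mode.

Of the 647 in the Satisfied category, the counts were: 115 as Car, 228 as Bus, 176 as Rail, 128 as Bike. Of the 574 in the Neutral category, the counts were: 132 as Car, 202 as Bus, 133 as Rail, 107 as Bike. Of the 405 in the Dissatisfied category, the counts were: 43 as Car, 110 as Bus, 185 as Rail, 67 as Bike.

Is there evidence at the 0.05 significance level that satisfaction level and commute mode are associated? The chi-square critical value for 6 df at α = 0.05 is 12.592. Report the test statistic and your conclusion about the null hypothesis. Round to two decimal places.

Row totals: 647, 574, 405. Column totals: 290, 540, 494, 302. Grand total N = 1626.
Expected counts (row total × column total / N):
  Satisfied, Car: 647×290/1626 = 115.394
  Satisfied, Bus: 647×540/1626 = 214.871
  Satisfied, Rail: 647×494/1626 = 196.567
  Satisfied, Bike: 647×302/1626 = 120.169
  Neutral, Car: 574×290/1626 = 102.374
  Neutral, Bus: 574×540/1626 = 190.627
  Neutral, Rail: 574×494/1626 = 174.389
  Neutral, Bike: 574×302/1626 = 106.610
  Dissatisfied, Car: 405×290/1626 = 72.232
  Dissatisfied, Bus: 405×540/1626 = 134.502
  Dissatisfied, Rail: 405×494/1626 = 123.044
  Dissatisfied, Bike: 405×302/1626 = 75.221
Contributions (O − E)²/E:
  (115 − 115.394)²/115.394 = 0.0013
  (228 − 214.871)²/214.871 = 0.8022
  (176 − 196.567)²/196.567 = 2.1519
  (128 − 120.169)²/120.169 = 0.5103
  (132 − 102.374)²/102.374 = 8.5735
  (202 − 190.627)²/190.627 = 0.6785
  (133 − 174.389)²/174.389 = 9.8232
  (107 − 106.610)²/106.610 = 0.0014
  (43 − 72.232)²/72.232 = 11.8301
  (110 − 134.502)²/134.502 = 4.4635
  (185 − 123.044)²/123.044 = 31.1965
  (67 − 75.221)²/75.221 = 0.8985
χ² = 0.0013 + 0.8022 + 2.1519 + 0.5103 + 8.5735 + 0.6785 + 9.8232 + 0.0014 + 11.8301 + 4.4635 + 31.1965 + 0.8985 = 70.93
df = (3−1)(4−1) = 6. Since 70.93 > 12.592, reject the null hypothesis of independence at α = 0.05.

70.93; reject H₀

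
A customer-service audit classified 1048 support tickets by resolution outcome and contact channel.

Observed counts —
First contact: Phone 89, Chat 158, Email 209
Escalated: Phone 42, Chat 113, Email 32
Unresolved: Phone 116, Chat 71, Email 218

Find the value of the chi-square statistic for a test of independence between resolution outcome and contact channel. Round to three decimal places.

120.976

Row totals: 456, 187, 405. Column totals: 247, 342, 459. Grand total N = 1048.
Expected counts (row total × column total / N):
  First contact, Phone: 456×247/1048 = 107.47328
  First contact, Chat: 456×342/1048 = 148.80916
  First contact, Email: 456×459/1048 = 199.71756
  Escalated, Phone: 187×247/1048 = 44.07347
  Escalated, Chat: 187×342/1048 = 61.02481
  Escalated, Email: 187×459/1048 = 81.90172
  Unresolved, Phone: 405×247/1048 = 95.45324
  Unresolved, Chat: 405×342/1048 = 132.16603
  Unresolved, Email: 405×459/1048 = 177.38073
Contributions (O − E)²/E:
  (89 − 107.47328)²/107.47328 = 3.1753
  (158 − 148.80916)²/148.80916 = 0.5677
  (209 − 199.71756)²/199.71756 = 0.4314
  (42 − 44.07347)²/44.07347 = 0.0975
  (113 − 61.02481)²/61.02481 = 44.2676
  (32 − 81.90172)²/81.90172 = 30.4045
  (116 − 95.45324)²/95.45324 = 4.4228
  (71 − 132.16603)²/132.16603 = 28.3074
  (218 − 177.38073)²/177.38073 = 9.3016
χ² = 3.1753 + 0.5677 + 0.4314 + 0.0975 + 44.2676 + 30.4045 + 4.4228 + 28.3074 + 9.3016 = 120.976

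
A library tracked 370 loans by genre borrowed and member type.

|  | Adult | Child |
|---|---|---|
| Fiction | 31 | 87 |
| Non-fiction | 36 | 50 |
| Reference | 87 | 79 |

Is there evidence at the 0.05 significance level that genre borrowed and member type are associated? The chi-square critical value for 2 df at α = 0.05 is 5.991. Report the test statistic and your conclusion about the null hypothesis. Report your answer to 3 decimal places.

Row totals: 118, 86, 166. Column totals: 154, 216. Grand total N = 370.
Expected counts (row total × column total / N):
  Fiction, Adult: 118×154/370 = 49.1135
  Fiction, Child: 118×216/370 = 68.8865
  Non-fiction, Adult: 86×154/370 = 35.7946
  Non-fiction, Child: 86×216/370 = 50.2054
  Reference, Adult: 166×154/370 = 69.0919
  Reference, Child: 166×216/370 = 96.9081
Contributions (O − E)²/E:
  (31 − 49.1135)²/49.1135 = 6.6804
  (87 − 68.8865)²/68.8865 = 4.7629
  (36 − 35.7946)²/35.7946 = 0.0012
  (50 − 50.2054)²/50.2054 = 0.0008
  (87 − 69.0919)²/69.0919 = 4.6416
  (79 − 96.9081)²/96.9081 = 3.3093
χ² = 6.6804 + 4.7629 + 0.0012 + 0.0008 + 4.6416 + 3.3093 = 19.396
df = (3−1)(2−1) = 2. Since 19.396 > 5.991, reject the null hypothesis of independence at α = 0.05.

19.396; reject H₀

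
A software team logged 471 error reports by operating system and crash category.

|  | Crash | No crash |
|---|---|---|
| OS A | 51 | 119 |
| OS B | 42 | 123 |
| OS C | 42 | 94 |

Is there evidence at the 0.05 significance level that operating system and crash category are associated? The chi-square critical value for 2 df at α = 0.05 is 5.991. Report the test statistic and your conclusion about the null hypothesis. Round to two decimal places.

Row totals: 170, 165, 136. Column totals: 135, 336. Grand total N = 471.
Expected counts (row total × column total / N):
  OS A, Crash: 170×135/471 = 48.726
  OS A, No crash: 170×336/471 = 121.274
  OS B, Crash: 165×135/471 = 47.293
  OS B, No crash: 165×336/471 = 117.707
  OS C, Crash: 136×135/471 = 38.981
  OS C, No crash: 136×336/471 = 97.019
Contributions (O − E)²/E:
  (51 − 48.726)²/48.726 = 0.1061
  (119 − 121.274)²/121.274 = 0.0426
  (42 − 47.293)²/47.293 = 0.5924
  (123 − 117.707)²/117.707 = 0.2380
  (42 − 38.981)²/38.981 = 0.2338
  (94 − 97.019)²/97.019 = 0.0939
χ² = 0.1061 + 0.0426 + 0.5924 + 0.2380 + 0.2338 + 0.0939 = 1.31
df = (3−1)(2−1) = 2. Since 1.31 < 5.991, fail to reject the null hypothesis of independence at α = 0.05.

1.31; fail to reject H₀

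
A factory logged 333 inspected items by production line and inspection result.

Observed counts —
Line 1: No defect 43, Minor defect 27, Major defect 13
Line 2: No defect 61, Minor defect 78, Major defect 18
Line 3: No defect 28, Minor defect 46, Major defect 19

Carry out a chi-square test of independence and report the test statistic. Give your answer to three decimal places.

Row totals: 83, 157, 93. Column totals: 132, 151, 50. Grand total N = 333.
Expected counts (row total × column total / N):
  Line 1, No defect: 83×132/333 = 32.9009
  Line 1, Minor defect: 83×151/333 = 37.6366
  Line 1, Major defect: 83×50/333 = 12.4625
  Line 2, No defect: 157×132/333 = 62.2342
  Line 2, Minor defect: 157×151/333 = 71.1922
  Line 2, Major defect: 157×50/333 = 23.5736
  Line 3, No defect: 93×132/333 = 36.8649
  Line 3, Minor defect: 93×151/333 = 42.1712
  Line 3, Major defect: 93×50/333 = 13.9640
Contributions (O − E)²/E:
  (43 − 32.9009)²/32.9009 = 3.1000
  (27 − 37.6366)²/37.6366 = 3.0060
  (13 − 12.4625)²/12.4625 = 0.0232
  (61 − 62.2342)²/62.2342 = 0.0245
  (78 − 71.1922)²/71.1922 = 0.6510
  (18 − 23.5736)²/23.5736 = 1.3178
  (28 − 36.8649)²/36.8649 = 2.1317
  (46 − 42.1712)²/42.1712 = 0.3476
  (19 − 13.9640)²/13.9640 = 1.8162
χ² = 3.1000 + 3.0060 + 0.0232 + 0.0245 + 0.6510 + 1.3178 + 2.1317 + 0.3476 + 1.8162 = 12.418

12.418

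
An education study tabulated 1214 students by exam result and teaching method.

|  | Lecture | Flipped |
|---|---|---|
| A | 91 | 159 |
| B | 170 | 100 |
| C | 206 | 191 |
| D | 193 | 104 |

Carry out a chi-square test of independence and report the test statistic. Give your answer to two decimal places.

Row totals: 250, 270, 397, 297. Column totals: 660, 554. Grand total N = 1214.
Expected counts (row total × column total / N):
  A, Lecture: 250×660/1214 = 135.914
  A, Flipped: 250×554/1214 = 114.086
  B, Lecture: 270×660/1214 = 146.787
  B, Flipped: 270×554/1214 = 123.213
  C, Lecture: 397×660/1214 = 215.832
  C, Flipped: 397×554/1214 = 181.168
  D, Lecture: 297×660/1214 = 161.466
  D, Flipped: 297×554/1214 = 135.534
Contributions (O − E)²/E:
  (91 − 135.914)²/135.914 = 14.8422
  (159 − 114.086)²/114.086 = 17.6820
  (170 − 146.787)²/146.787 = 3.6709
  (100 − 123.213)²/123.213 = 4.3733
  (206 − 215.832)²/215.832 = 0.4479
  (191 − 181.168)²/181.168 = 0.5336
  (193 − 161.466)²/161.466 = 6.1585
  (104 − 135.534)²/135.534 = 7.3369
χ² = 14.8422 + 17.6820 + 3.6709 + 4.3733 + 0.4479 + 0.5336 + 6.1585 + 7.3369 = 55.05

55.05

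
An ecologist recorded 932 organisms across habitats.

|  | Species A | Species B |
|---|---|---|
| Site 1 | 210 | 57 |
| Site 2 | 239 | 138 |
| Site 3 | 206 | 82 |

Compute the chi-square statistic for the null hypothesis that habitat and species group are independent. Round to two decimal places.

Row totals: 267, 377, 288. Column totals: 655, 277. Grand total N = 932.
Expected counts (row total × column total / N):
  Site 1, Species A: 267×655/932 = 187.645
  Site 1, Species B: 267×277/932 = 79.355
  Site 2, Species A: 377×655/932 = 264.952
  Site 2, Species B: 377×277/932 = 112.048
  Site 3, Species A: 288×655/932 = 202.403
  Site 3, Species B: 288×277/932 = 85.597
Contributions (O − E)²/E:
  (210 − 187.645)²/187.645 = 2.6633
  (57 − 79.355)²/79.355 = 6.2976
  (239 − 264.952)²/264.952 = 2.5420
  (138 − 112.048)²/112.048 = 6.0109
  (206 − 202.403)²/202.403 = 0.0639
  (82 − 85.597)²/85.597 = 0.1512
χ² = 2.6633 + 6.2976 + 2.5420 + 6.0109 + 0.0639 + 0.1512 = 17.73

17.73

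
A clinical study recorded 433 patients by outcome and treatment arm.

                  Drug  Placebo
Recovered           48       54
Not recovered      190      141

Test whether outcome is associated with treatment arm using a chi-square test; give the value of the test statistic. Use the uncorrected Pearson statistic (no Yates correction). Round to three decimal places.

3.370

Row totals: 102, 331. Column totals: 238, 195. Grand total N = 433.
Expected counts (row total × column total / N):
  Recovered, Drug: 102×238/433 = 56.0647
  Recovered, Placebo: 102×195/433 = 45.9353
  Not recovered, Drug: 331×238/433 = 181.9353
  Not recovered, Placebo: 331×195/433 = 149.0647
Contributions (O − E)²/E:
  (48 − 56.0647)²/56.0647 = 1.1601
  (54 − 45.9353)²/45.9353 = 1.4159
  (190 − 181.9353)²/181.9353 = 0.3575
  (141 − 149.0647)²/149.0647 = 0.4363
χ² = 1.1601 + 1.4159 + 0.3575 + 0.4363 = 3.370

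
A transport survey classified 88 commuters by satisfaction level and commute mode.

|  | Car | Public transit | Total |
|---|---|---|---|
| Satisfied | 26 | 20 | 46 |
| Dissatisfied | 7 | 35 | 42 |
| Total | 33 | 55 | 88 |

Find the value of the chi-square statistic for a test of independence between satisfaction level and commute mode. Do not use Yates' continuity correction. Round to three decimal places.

Grand total N = 88.
Expected counts (row total × column total / N):
  Satisfied, Car: 46×33/88 = 17.2500
  Satisfied, Public transit: 46×55/88 = 28.7500
  Dissatisfied, Car: 42×33/88 = 15.7500
  Dissatisfied, Public transit: 42×55/88 = 26.2500
Contributions (O − E)²/E:
  (26 − 17.2500)²/17.2500 = 4.4384
  (20 − 28.7500)²/28.7500 = 2.6630
  (7 − 15.7500)²/15.7500 = 4.8611
  (35 − 26.2500)²/26.2500 = 2.9167
χ² = 4.4384 + 2.6630 + 4.8611 + 2.9167 = 14.879

14.879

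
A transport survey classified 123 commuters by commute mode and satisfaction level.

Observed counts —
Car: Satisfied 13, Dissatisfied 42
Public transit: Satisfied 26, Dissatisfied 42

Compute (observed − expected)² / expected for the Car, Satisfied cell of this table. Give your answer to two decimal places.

1.13

Row total (Car) = 55; column total (Satisfied) = 39; N = 123.
Expected count E = 55 × 39 / 123 = 17.439.
Contribution = (O − E)²/E = (13 − 17.439)² / 17.439 = 1.13.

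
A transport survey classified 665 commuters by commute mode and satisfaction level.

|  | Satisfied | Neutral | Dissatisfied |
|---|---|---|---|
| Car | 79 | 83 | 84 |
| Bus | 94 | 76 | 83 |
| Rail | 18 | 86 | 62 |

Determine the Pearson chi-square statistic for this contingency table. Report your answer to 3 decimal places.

40.244

Row totals: 246, 253, 166. Column totals: 191, 245, 229. Grand total N = 665.
Expected counts (row total × column total / N):
  Car, Satisfied: 246×191/665 = 70.6556
  Car, Neutral: 246×245/665 = 90.6316
  Car, Dissatisfied: 246×229/665 = 84.7128
  Bus, Satisfied: 253×191/665 = 72.6662
  Bus, Neutral: 253×245/665 = 93.2105
  Bus, Dissatisfied: 253×229/665 = 87.1233
  Rail, Satisfied: 166×191/665 = 47.6782
  Rail, Neutral: 166×245/665 = 61.1579
  Rail, Dissatisfied: 166×229/665 = 57.1639
Contributions (O − E)²/E:
  (79 − 70.6556)²/70.6556 = 0.9855
  (83 − 90.6316)²/90.6316 = 0.6426
  (84 − 84.7128)²/84.7128 = 0.0060
  (94 − 72.6662)²/72.6662 = 6.2633
  (76 − 93.2105)²/93.2105 = 3.1778
  (83 − 87.1233)²/87.1233 = 0.1951
  (18 − 47.6782)²/47.6782 = 18.4738
  (86 − 61.1579)²/61.1579 = 10.0908
  (62 − 57.1639)²/57.1639 = 0.4091
χ² = 0.9855 + 0.6426 + 0.0060 + 6.2633 + 3.1778 + 0.1951 + 18.4738 + 10.0908 + 0.4091 = 40.244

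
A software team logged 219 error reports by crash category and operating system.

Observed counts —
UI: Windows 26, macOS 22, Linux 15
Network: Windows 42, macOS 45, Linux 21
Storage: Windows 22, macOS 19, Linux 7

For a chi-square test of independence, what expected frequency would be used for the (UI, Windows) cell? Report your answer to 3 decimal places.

25.890

Row total (UI) = 63; column total (Windows) = 90; grand total N = 219.
Expected count = (row total × column total) / N = 63 × 90 / 219 = 25.890.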